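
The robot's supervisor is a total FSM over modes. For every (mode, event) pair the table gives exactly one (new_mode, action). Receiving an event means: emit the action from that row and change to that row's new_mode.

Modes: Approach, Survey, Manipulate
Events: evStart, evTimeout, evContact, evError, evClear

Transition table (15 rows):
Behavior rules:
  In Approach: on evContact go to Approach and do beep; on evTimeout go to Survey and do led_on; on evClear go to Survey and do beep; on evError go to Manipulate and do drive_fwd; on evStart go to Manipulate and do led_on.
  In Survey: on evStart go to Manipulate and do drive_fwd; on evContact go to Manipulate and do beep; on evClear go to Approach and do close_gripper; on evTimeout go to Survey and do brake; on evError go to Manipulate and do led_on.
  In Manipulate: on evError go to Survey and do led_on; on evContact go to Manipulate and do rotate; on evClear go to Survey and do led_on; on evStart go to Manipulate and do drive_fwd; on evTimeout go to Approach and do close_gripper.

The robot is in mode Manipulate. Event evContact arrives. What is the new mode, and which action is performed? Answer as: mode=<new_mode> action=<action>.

current mode = Manipulate; filter table to that mode:
  (Manipulate, evError) → (Survey, led_on)
  (Manipulate, evContact) → (Manipulate, rotate)  ← event matches
  (Manipulate, evClear) → (Survey, led_on)
  (Manipulate, evStart) → (Manipulate, drive_fwd)
  (Manipulate, evTimeout) → (Approach, close_gripper)
event = evContact selects (Manipulate, rotate)

mode=Manipulate action=rotate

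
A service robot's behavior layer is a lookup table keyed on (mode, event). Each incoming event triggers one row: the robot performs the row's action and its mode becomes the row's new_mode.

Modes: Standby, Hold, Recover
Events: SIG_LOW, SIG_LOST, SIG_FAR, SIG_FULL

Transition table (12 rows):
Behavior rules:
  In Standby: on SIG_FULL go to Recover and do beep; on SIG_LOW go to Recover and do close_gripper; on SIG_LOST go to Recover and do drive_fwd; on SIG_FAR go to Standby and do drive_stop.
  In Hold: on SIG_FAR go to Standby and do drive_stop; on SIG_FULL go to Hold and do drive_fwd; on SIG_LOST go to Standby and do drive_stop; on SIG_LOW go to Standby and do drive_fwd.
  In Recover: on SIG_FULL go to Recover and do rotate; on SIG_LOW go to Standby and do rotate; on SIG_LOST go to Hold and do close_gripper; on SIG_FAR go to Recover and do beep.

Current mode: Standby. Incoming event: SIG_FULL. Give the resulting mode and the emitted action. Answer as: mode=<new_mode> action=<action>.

mode=Recover action=beep

current mode = Standby; filter table to that mode:
  (Standby, SIG_FULL) → (Recover, beep)  ← event matches
  (Standby, SIG_LOW) → (Recover, close_gripper)
  (Standby, SIG_LOST) → (Recover, drive_fwd)
  (Standby, SIG_FAR) → (Standby, drive_stop)
event = SIG_FULL selects (Recover, beep)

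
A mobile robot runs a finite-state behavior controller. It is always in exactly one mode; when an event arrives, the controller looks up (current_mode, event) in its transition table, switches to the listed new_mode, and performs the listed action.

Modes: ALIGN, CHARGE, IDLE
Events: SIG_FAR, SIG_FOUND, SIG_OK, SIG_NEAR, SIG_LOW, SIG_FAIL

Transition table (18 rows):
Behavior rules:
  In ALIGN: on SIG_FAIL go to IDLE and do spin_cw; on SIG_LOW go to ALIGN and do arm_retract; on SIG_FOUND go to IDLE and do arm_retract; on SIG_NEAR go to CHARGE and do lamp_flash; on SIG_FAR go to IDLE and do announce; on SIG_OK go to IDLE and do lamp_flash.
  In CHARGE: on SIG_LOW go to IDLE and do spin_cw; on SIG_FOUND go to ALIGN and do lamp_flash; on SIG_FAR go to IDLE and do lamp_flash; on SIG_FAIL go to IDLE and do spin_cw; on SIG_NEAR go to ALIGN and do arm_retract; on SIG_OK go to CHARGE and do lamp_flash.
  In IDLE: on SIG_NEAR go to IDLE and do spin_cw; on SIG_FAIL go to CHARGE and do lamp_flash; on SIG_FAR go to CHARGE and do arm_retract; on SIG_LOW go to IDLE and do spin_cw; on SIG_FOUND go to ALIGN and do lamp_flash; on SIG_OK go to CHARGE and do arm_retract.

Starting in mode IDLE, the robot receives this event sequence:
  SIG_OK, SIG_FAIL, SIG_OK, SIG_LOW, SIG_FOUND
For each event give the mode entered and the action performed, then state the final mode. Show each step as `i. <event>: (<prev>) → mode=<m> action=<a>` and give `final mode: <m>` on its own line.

final mode: ALIGN

1. SIG_OK: (IDLE) → mode=CHARGE action=arm_retract
2. SIG_FAIL: (CHARGE) → mode=IDLE action=spin_cw
3. SIG_OK: (IDLE) → mode=CHARGE action=arm_retract
4. SIG_LOW: (CHARGE) → mode=IDLE action=spin_cw
5. SIG_FOUND: (IDLE) → mode=ALIGN action=lamp_flash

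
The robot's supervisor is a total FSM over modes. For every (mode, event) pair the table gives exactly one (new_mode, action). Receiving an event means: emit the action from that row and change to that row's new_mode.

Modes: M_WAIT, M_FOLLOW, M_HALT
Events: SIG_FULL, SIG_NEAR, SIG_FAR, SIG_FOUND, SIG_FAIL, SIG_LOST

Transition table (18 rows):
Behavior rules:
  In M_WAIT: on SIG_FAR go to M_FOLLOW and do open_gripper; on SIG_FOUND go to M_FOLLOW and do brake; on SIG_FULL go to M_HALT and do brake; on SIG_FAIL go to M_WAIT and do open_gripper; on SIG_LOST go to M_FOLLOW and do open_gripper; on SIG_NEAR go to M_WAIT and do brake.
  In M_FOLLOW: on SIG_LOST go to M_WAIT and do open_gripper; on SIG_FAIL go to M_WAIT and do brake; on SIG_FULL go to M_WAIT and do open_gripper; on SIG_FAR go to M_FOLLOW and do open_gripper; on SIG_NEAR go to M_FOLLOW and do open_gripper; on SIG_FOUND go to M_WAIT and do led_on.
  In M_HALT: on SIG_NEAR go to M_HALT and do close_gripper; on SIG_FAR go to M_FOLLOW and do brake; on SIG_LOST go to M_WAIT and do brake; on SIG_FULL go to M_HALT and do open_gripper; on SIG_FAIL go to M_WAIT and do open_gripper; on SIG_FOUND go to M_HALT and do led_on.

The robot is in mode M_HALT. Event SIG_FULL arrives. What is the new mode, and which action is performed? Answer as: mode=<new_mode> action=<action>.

mode=M_HALT action=open_gripper

current mode = M_HALT; filter table to that mode:
  (M_HALT, SIG_NEAR) → (M_HALT, close_gripper)
  (M_HALT, SIG_FAR) → (M_FOLLOW, brake)
  (M_HALT, SIG_LOST) → (M_WAIT, brake)
  (M_HALT, SIG_FULL) → (M_HALT, open_gripper)  ← event matches
  (M_HALT, SIG_FAIL) → (M_WAIT, open_gripper)
  (M_HALT, SIG_FOUND) → (M_HALT, led_on)
event = SIG_FULL selects (M_HALT, open_gripper)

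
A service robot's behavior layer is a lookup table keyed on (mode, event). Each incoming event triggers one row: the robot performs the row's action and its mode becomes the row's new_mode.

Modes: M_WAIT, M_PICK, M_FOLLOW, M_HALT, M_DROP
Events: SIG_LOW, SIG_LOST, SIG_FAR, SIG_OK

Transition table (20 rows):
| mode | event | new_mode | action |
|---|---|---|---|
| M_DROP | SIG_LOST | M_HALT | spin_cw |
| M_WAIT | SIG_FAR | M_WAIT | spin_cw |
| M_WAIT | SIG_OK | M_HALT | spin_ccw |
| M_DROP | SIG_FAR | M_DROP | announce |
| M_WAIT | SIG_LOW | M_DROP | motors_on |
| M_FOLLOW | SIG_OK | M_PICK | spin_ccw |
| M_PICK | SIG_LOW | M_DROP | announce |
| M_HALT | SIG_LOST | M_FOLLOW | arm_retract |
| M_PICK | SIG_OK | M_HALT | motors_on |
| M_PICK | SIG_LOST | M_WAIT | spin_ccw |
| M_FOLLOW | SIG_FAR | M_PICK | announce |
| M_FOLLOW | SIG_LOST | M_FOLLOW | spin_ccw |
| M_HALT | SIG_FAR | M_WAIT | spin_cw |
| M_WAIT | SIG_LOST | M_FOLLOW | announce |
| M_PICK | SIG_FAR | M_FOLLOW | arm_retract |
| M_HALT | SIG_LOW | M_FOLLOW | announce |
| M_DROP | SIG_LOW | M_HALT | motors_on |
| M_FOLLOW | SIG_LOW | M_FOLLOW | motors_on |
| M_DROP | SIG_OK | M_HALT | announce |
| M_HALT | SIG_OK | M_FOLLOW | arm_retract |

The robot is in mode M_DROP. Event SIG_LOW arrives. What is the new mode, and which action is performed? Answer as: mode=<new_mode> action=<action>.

current mode = M_DROP; filter table to that mode:
  (M_DROP, SIG_LOST) → (M_HALT, spin_cw)
  (M_DROP, SIG_FAR) → (M_DROP, announce)
  (M_DROP, SIG_LOW) → (M_HALT, motors_on)  ← event matches
  (M_DROP, SIG_OK) → (M_HALT, announce)
event = SIG_LOW selects (M_HALT, motors_on)

mode=M_HALT action=motors_on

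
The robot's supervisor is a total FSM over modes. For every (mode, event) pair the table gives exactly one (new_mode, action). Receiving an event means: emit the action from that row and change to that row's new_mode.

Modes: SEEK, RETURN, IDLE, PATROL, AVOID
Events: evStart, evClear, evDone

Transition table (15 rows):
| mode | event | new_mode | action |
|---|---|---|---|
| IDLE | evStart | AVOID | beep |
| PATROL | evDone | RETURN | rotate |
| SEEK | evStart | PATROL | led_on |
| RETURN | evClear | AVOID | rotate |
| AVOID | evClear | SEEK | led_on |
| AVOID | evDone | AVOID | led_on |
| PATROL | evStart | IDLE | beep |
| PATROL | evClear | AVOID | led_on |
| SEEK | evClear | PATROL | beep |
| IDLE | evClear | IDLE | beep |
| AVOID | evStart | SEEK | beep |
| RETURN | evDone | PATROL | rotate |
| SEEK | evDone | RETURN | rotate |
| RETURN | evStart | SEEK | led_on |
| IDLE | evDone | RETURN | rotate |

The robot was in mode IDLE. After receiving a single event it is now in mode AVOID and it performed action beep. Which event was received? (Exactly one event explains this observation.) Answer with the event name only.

evStart

try evStart: (IDLE, evStart) → (AVOID, beep)  ← matches
try evClear: (IDLE, evClear) → (IDLE, beep)
try evDone: (IDLE, evDone) → (RETURN, rotate)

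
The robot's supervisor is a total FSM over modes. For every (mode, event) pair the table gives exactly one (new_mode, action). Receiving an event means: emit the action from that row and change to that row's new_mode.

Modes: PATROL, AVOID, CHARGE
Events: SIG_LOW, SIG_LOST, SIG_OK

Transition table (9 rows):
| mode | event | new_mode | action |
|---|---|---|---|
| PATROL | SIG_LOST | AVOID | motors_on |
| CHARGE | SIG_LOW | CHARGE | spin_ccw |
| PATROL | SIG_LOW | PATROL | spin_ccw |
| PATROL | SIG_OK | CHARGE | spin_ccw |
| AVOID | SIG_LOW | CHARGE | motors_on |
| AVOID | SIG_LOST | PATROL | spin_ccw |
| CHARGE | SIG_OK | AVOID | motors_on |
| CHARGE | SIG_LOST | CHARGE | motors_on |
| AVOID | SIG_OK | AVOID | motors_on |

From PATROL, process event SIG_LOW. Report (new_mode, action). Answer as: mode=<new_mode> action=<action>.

mode=PATROL action=spin_ccw

current mode = PATROL; filter table to that mode:
  (PATROL, SIG_LOST) → (AVOID, motors_on)
  (PATROL, SIG_LOW) → (PATROL, spin_ccw)  ← event matches
  (PATROL, SIG_OK) → (CHARGE, spin_ccw)
event = SIG_LOW selects (PATROL, spin_ccw)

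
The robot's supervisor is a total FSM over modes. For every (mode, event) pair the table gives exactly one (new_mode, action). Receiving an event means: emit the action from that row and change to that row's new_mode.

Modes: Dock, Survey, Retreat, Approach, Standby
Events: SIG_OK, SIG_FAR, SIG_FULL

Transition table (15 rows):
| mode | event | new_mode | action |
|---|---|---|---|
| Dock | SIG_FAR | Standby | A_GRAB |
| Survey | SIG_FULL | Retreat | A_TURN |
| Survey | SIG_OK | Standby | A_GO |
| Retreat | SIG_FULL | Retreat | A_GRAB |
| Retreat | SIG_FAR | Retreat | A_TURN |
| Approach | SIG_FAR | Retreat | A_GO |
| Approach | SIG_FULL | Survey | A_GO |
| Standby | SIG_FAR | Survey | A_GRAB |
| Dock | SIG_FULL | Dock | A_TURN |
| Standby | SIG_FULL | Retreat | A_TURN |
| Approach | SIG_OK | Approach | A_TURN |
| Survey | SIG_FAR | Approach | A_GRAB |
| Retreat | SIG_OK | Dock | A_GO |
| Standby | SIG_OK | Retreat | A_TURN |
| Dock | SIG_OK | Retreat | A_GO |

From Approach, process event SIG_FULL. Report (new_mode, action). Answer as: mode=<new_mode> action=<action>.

mode=Survey action=A_GO

current mode = Approach; filter table to that mode:
  (Approach, SIG_FAR) → (Retreat, A_GO)
  (Approach, SIG_FULL) → (Survey, A_GO)  ← event matches
  (Approach, SIG_OK) → (Approach, A_TURN)
event = SIG_FULL selects (Survey, A_GO)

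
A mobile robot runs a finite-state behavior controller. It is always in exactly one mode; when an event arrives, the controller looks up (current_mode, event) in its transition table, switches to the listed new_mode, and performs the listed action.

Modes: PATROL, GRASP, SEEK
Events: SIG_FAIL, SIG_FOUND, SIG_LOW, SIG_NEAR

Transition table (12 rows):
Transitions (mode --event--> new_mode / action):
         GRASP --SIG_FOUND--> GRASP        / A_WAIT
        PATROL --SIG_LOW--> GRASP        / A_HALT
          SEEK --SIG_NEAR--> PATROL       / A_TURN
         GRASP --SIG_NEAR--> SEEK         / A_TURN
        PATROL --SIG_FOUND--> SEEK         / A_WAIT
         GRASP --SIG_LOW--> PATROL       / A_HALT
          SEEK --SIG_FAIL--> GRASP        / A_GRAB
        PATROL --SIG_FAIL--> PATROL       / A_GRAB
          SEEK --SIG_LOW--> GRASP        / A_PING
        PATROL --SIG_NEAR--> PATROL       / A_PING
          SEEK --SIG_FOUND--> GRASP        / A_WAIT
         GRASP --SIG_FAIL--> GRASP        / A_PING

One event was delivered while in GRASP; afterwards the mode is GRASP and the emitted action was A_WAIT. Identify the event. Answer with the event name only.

try SIG_FAIL: (GRASP, SIG_FAIL) → (GRASP, A_PING)
try SIG_FOUND: (GRASP, SIG_FOUND) → (GRASP, A_WAIT)  ← matches
try SIG_LOW: (GRASP, SIG_LOW) → (PATROL, A_HALT)
try SIG_NEAR: (GRASP, SIG_NEAR) → (SEEK, A_TURN)

SIG_FOUND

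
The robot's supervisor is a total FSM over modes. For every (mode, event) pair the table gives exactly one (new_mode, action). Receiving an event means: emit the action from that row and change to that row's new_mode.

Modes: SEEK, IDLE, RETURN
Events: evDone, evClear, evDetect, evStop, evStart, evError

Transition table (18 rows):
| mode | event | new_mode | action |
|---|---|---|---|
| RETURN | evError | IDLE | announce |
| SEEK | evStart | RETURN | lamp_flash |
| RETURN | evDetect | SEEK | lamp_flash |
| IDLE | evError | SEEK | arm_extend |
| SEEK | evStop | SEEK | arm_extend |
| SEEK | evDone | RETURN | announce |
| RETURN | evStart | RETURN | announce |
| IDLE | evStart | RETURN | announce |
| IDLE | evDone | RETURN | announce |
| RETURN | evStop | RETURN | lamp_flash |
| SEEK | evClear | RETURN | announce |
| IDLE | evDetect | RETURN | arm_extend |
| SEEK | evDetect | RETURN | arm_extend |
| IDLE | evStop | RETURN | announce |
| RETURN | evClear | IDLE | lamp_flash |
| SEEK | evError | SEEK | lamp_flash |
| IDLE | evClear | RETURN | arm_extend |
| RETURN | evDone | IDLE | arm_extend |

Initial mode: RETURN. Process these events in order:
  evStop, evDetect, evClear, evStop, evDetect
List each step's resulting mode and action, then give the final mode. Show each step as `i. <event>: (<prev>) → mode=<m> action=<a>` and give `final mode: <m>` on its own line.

final mode: SEEK

1. evStop: (RETURN) → mode=RETURN action=lamp_flash
2. evDetect: (RETURN) → mode=SEEK action=lamp_flash
3. evClear: (SEEK) → mode=RETURN action=announce
4. evStop: (RETURN) → mode=RETURN action=lamp_flash
5. evDetect: (RETURN) → mode=SEEK action=lamp_flash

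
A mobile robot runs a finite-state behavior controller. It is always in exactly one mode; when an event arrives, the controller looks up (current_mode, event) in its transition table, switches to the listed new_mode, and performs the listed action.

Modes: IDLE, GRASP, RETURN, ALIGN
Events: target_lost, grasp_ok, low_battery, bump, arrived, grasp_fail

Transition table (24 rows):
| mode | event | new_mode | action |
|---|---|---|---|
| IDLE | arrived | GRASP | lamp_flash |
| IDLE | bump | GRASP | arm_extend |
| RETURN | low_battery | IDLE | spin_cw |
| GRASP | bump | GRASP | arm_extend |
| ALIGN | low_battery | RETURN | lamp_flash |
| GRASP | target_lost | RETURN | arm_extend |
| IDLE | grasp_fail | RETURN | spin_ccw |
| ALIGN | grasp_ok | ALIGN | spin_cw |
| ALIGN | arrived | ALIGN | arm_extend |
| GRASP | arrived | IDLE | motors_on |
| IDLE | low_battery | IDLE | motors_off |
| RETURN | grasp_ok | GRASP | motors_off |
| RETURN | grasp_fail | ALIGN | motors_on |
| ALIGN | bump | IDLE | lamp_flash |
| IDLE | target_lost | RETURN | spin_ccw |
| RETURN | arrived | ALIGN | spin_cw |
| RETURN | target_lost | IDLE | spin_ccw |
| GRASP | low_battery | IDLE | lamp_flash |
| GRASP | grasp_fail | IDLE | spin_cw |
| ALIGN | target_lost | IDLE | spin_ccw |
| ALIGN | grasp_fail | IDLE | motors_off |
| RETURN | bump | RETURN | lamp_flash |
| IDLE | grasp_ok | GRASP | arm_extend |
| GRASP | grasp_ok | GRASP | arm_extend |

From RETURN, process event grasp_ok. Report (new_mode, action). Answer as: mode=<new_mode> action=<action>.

mode=GRASP action=motors_off

current mode = RETURN; filter table to that mode:
  (RETURN, low_battery) → (IDLE, spin_cw)
  (RETURN, grasp_ok) → (GRASP, motors_off)  ← event matches
  (RETURN, grasp_fail) → (ALIGN, motors_on)
  (RETURN, arrived) → (ALIGN, spin_cw)
  (RETURN, target_lost) → (IDLE, spin_ccw)
  (RETURN, bump) → (RETURN, lamp_flash)
event = grasp_ok selects (GRASP, motors_off)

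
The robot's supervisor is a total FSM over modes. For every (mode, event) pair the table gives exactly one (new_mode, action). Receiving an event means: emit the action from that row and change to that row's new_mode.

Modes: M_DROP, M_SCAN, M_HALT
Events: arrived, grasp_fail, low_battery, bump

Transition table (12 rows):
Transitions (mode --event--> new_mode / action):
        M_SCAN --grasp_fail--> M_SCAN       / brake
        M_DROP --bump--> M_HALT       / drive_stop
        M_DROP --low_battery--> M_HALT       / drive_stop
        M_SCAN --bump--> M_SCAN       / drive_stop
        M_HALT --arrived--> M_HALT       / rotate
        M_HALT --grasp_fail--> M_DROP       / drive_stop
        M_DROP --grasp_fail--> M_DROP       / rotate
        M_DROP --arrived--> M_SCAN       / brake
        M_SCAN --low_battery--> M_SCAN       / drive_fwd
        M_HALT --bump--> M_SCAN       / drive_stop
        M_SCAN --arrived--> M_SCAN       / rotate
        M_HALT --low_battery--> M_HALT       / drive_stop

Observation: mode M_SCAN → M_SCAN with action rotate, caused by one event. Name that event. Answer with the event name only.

try arrived: (M_SCAN, arrived) → (M_SCAN, rotate)  ← matches
try grasp_fail: (M_SCAN, grasp_fail) → (M_SCAN, brake)
try low_battery: (M_SCAN, low_battery) → (M_SCAN, drive_fwd)
try bump: (M_SCAN, bump) → (M_SCAN, drive_stop)

arrived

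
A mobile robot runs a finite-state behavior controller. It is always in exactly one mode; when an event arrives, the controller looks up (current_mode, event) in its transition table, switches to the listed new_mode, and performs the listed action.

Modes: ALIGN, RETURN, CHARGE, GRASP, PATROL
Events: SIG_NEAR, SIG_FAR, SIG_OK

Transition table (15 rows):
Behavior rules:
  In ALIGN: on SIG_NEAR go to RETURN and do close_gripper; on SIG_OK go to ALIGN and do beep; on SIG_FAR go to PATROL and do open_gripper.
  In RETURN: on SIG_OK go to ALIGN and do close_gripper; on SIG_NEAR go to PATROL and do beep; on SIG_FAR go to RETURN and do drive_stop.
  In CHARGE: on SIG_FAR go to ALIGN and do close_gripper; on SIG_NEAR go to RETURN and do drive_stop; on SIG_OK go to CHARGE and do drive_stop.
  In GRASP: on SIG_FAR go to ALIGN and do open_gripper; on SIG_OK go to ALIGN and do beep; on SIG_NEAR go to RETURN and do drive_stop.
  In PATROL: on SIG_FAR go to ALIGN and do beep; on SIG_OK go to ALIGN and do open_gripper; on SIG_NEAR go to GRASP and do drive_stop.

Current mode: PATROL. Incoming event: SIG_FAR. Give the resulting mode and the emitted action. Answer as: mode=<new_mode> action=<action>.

current mode = PATROL; filter table to that mode:
  (PATROL, SIG_FAR) → (ALIGN, beep)  ← event matches
  (PATROL, SIG_OK) → (ALIGN, open_gripper)
  (PATROL, SIG_NEAR) → (GRASP, drive_stop)
event = SIG_FAR selects (ALIGN, beep)

mode=ALIGN action=beep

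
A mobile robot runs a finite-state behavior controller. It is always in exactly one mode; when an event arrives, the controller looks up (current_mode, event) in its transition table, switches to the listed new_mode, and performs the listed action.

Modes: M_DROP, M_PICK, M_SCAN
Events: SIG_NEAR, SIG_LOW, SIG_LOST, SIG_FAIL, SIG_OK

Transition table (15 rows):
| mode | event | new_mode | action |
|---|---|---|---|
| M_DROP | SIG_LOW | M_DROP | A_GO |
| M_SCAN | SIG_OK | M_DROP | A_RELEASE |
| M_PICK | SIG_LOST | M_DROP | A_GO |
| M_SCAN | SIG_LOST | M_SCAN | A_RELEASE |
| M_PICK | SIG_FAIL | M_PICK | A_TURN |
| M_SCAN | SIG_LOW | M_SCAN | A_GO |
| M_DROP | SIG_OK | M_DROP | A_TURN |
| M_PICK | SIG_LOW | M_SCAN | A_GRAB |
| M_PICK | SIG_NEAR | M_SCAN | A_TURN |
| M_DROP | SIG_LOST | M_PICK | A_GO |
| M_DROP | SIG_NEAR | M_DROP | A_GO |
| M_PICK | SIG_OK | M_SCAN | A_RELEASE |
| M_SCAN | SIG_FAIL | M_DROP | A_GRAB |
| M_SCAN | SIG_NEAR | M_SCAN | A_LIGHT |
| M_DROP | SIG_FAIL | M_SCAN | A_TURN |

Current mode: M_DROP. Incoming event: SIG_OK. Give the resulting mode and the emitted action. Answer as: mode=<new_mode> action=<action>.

mode=M_DROP action=A_TURN

current mode = M_DROP; filter table to that mode:
  (M_DROP, SIG_LOW) → (M_DROP, A_GO)
  (M_DROP, SIG_OK) → (M_DROP, A_TURN)  ← event matches
  (M_DROP, SIG_LOST) → (M_PICK, A_GO)
  (M_DROP, SIG_NEAR) → (M_DROP, A_GO)
  (M_DROP, SIG_FAIL) → (M_SCAN, A_TURN)
event = SIG_OK selects (M_DROP, A_TURN)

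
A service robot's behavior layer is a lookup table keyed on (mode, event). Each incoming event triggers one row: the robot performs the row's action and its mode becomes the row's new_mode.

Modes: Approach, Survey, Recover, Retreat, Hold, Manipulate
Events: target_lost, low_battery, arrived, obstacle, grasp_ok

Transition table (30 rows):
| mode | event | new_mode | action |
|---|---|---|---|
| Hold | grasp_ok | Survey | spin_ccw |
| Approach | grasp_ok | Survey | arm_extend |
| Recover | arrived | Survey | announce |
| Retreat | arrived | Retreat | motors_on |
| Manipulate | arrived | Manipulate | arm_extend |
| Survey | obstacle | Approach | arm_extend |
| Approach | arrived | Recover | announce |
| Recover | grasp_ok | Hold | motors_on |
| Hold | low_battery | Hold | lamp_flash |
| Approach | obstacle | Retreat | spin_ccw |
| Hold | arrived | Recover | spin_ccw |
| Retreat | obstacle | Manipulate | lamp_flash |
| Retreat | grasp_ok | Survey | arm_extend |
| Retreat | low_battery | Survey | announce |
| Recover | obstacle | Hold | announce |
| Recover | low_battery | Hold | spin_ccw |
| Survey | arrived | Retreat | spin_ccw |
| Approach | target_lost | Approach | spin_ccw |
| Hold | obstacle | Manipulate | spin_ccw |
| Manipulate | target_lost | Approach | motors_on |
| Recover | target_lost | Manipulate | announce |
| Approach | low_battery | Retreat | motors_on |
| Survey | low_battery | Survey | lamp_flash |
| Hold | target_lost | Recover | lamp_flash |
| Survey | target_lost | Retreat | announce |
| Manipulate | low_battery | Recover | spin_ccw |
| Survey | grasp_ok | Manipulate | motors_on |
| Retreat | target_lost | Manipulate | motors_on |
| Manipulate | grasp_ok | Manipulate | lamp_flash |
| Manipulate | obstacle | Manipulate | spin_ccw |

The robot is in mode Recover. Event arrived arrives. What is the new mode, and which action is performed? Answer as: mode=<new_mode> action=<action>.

current mode = Recover; filter table to that mode:
  (Recover, arrived) → (Survey, announce)  ← event matches
  (Recover, grasp_ok) → (Hold, motors_on)
  (Recover, obstacle) → (Hold, announce)
  (Recover, low_battery) → (Hold, spin_ccw)
  (Recover, target_lost) → (Manipulate, announce)
event = arrived selects (Survey, announce)

mode=Survey action=announce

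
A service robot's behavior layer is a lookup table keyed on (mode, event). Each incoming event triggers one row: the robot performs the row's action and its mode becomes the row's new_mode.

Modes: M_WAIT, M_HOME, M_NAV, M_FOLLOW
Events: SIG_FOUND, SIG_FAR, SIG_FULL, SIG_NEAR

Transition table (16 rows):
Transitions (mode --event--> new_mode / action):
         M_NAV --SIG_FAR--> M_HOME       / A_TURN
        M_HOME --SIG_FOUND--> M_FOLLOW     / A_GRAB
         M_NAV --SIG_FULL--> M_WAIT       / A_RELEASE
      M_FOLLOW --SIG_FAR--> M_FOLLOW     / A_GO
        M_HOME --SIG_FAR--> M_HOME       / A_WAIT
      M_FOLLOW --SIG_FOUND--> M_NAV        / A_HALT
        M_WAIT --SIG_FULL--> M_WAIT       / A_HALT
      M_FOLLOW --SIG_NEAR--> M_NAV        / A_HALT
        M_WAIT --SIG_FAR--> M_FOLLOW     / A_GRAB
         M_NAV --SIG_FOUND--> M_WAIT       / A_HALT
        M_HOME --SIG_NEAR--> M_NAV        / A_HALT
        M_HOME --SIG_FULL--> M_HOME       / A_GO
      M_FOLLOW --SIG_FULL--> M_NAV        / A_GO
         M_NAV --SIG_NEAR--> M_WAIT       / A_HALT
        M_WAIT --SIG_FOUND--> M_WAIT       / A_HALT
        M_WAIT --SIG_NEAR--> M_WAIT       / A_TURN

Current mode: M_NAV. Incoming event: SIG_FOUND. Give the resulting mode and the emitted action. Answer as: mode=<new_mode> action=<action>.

mode=M_WAIT action=A_HALT

current mode = M_NAV; filter table to that mode:
  (M_NAV, SIG_FAR) → (M_HOME, A_TURN)
  (M_NAV, SIG_FULL) → (M_WAIT, A_RELEASE)
  (M_NAV, SIG_FOUND) → (M_WAIT, A_HALT)  ← event matches
  (M_NAV, SIG_NEAR) → (M_WAIT, A_HALT)
event = SIG_FOUND selects (M_WAIT, A_HALT)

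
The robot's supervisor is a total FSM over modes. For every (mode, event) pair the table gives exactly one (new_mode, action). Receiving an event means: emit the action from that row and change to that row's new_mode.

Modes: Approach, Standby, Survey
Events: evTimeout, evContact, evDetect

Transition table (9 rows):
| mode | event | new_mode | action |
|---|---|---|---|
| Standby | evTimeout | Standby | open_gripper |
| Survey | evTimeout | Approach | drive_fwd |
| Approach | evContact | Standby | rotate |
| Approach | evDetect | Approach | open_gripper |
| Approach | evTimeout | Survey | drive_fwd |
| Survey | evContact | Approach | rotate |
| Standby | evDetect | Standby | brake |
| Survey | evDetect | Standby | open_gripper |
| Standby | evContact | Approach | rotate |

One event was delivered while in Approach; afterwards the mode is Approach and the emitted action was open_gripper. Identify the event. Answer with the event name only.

try evTimeout: (Approach, evTimeout) → (Survey, drive_fwd)
try evContact: (Approach, evContact) → (Standby, rotate)
try evDetect: (Approach, evDetect) → (Approach, open_gripper)  ← matches

evDetect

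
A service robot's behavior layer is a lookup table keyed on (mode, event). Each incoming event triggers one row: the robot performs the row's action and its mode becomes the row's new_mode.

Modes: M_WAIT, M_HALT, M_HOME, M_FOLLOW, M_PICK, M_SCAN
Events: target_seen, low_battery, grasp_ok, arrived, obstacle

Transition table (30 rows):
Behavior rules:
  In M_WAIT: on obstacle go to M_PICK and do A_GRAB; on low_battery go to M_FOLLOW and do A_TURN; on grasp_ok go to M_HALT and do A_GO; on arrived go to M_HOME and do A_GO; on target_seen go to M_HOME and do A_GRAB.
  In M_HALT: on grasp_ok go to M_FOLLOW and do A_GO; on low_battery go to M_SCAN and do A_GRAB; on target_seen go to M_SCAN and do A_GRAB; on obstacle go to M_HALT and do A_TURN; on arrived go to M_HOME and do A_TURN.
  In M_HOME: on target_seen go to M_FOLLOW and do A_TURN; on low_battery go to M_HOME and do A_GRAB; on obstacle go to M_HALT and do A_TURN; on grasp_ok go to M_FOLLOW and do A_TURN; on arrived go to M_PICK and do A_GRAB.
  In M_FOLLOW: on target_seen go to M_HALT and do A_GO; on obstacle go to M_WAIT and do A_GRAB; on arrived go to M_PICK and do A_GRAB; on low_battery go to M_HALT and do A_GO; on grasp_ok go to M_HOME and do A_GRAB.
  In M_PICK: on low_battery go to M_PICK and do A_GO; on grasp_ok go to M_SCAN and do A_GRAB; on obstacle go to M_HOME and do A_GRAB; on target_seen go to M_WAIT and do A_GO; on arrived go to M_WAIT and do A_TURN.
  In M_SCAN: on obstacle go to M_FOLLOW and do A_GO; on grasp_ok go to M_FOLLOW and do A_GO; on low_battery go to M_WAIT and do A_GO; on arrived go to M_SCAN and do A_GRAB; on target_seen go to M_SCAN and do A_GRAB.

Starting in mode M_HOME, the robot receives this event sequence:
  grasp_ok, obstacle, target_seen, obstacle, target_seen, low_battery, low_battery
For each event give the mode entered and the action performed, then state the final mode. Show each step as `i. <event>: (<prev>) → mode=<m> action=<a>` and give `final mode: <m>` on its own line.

1. grasp_ok: (M_HOME) → mode=M_FOLLOW action=A_TURN
2. obstacle: (M_FOLLOW) → mode=M_WAIT action=A_GRAB
3. target_seen: (M_WAIT) → mode=M_HOME action=A_GRAB
4. obstacle: (M_HOME) → mode=M_HALT action=A_TURN
5. target_seen: (M_HALT) → mode=M_SCAN action=A_GRAB
6. low_battery: (M_SCAN) → mode=M_WAIT action=A_GO
7. low_battery: (M_WAIT) → mode=M_FOLLOW action=A_TURN

final mode: M_FOLLOW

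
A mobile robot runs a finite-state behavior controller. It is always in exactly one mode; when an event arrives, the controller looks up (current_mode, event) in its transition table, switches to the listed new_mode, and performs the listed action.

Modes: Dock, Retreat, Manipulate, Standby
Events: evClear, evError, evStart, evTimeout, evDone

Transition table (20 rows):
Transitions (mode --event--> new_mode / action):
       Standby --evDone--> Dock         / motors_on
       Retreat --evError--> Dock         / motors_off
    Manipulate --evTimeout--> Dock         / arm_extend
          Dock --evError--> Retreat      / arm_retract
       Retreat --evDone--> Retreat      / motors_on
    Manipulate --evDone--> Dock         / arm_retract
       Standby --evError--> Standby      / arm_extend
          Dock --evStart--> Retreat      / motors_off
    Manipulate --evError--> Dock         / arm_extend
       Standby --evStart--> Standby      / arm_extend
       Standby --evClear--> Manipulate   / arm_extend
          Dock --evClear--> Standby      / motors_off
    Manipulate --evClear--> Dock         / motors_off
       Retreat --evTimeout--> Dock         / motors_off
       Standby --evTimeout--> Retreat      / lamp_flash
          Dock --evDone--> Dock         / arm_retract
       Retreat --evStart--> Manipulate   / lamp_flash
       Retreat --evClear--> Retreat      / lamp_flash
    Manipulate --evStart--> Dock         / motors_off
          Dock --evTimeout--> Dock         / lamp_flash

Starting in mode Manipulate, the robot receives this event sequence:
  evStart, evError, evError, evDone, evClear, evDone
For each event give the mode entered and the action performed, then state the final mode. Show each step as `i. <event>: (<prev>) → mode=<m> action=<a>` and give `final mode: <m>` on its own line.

1. evStart: (Manipulate) → mode=Dock action=motors_off
2. evError: (Dock) → mode=Retreat action=arm_retract
3. evError: (Retreat) → mode=Dock action=motors_off
4. evDone: (Dock) → mode=Dock action=arm_retract
5. evClear: (Dock) → mode=Standby action=motors_off
6. evDone: (Standby) → mode=Dock action=motors_on

final mode: Dock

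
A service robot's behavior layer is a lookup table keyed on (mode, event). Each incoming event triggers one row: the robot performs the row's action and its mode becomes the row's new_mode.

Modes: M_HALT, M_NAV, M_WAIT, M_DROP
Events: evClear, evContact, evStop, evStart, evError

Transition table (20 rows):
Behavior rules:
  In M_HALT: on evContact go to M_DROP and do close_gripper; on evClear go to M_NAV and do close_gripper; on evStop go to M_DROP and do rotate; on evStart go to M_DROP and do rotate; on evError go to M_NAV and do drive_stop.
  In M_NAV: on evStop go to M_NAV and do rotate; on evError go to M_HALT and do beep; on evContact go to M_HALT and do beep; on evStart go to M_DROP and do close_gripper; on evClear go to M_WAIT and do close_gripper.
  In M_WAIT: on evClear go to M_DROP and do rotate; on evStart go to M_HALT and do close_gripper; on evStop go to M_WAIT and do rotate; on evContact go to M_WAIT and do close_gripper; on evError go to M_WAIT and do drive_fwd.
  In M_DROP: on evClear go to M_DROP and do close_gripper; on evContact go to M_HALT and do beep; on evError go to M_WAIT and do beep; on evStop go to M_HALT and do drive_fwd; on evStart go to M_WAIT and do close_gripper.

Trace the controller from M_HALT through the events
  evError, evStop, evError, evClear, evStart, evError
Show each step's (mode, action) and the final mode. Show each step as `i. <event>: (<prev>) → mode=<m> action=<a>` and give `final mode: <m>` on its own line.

final mode: M_WAIT

1. evError: (M_HALT) → mode=M_NAV action=drive_stop
2. evStop: (M_NAV) → mode=M_NAV action=rotate
3. evError: (M_NAV) → mode=M_HALT action=beep
4. evClear: (M_HALT) → mode=M_NAV action=close_gripper
5. evStart: (M_NAV) → mode=M_DROP action=close_gripper
6. evError: (M_DROP) → mode=M_WAIT action=beep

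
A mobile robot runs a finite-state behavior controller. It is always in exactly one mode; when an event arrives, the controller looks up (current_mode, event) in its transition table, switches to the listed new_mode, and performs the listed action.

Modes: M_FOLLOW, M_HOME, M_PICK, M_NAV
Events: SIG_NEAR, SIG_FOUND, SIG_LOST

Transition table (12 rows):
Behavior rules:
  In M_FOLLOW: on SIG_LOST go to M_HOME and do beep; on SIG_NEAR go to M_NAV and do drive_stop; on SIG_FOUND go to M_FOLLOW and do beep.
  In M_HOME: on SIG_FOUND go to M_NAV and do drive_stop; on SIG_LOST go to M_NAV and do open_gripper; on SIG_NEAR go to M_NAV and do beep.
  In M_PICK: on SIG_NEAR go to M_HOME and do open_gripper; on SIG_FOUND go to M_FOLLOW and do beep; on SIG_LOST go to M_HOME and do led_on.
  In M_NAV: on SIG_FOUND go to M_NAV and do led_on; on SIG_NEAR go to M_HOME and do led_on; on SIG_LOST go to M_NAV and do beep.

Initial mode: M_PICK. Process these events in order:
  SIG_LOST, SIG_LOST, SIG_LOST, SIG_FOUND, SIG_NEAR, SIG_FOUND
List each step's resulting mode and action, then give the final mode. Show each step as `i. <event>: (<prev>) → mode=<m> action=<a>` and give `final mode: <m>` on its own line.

1. SIG_LOST: (M_PICK) → mode=M_HOME action=led_on
2. SIG_LOST: (M_HOME) → mode=M_NAV action=open_gripper
3. SIG_LOST: (M_NAV) → mode=M_NAV action=beep
4. SIG_FOUND: (M_NAV) → mode=M_NAV action=led_on
5. SIG_NEAR: (M_NAV) → mode=M_HOME action=led_on
6. SIG_FOUND: (M_HOME) → mode=M_NAV action=drive_stop

final mode: M_NAV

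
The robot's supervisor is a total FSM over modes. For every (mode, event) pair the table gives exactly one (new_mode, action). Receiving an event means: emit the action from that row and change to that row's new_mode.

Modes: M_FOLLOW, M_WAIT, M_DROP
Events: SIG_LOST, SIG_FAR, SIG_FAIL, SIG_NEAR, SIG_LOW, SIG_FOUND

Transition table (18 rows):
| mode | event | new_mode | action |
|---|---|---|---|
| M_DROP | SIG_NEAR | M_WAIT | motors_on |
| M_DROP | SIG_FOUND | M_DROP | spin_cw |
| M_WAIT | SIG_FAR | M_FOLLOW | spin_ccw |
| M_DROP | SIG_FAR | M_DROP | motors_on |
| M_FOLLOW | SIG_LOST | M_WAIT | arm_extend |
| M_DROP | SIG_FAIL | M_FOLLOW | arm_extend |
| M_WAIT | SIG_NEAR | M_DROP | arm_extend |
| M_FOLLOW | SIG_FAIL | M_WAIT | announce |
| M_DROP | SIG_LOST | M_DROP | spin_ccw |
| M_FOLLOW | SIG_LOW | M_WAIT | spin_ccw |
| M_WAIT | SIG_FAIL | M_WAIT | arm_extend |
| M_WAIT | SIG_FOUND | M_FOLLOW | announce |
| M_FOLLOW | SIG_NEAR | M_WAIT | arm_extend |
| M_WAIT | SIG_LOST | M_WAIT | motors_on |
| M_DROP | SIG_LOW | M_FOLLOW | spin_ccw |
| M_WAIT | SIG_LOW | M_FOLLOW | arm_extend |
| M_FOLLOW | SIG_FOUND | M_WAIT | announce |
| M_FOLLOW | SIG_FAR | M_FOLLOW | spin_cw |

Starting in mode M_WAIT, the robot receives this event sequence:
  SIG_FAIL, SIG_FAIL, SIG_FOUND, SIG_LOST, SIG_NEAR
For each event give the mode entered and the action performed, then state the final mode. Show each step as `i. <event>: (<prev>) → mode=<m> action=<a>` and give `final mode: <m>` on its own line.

final mode: M_DROP

1. SIG_FAIL: (M_WAIT) → mode=M_WAIT action=arm_extend
2. SIG_FAIL: (M_WAIT) → mode=M_WAIT action=arm_extend
3. SIG_FOUND: (M_WAIT) → mode=M_FOLLOW action=announce
4. SIG_LOST: (M_FOLLOW) → mode=M_WAIT action=arm_extend
5. SIG_NEAR: (M_WAIT) → mode=M_DROP action=arm_extend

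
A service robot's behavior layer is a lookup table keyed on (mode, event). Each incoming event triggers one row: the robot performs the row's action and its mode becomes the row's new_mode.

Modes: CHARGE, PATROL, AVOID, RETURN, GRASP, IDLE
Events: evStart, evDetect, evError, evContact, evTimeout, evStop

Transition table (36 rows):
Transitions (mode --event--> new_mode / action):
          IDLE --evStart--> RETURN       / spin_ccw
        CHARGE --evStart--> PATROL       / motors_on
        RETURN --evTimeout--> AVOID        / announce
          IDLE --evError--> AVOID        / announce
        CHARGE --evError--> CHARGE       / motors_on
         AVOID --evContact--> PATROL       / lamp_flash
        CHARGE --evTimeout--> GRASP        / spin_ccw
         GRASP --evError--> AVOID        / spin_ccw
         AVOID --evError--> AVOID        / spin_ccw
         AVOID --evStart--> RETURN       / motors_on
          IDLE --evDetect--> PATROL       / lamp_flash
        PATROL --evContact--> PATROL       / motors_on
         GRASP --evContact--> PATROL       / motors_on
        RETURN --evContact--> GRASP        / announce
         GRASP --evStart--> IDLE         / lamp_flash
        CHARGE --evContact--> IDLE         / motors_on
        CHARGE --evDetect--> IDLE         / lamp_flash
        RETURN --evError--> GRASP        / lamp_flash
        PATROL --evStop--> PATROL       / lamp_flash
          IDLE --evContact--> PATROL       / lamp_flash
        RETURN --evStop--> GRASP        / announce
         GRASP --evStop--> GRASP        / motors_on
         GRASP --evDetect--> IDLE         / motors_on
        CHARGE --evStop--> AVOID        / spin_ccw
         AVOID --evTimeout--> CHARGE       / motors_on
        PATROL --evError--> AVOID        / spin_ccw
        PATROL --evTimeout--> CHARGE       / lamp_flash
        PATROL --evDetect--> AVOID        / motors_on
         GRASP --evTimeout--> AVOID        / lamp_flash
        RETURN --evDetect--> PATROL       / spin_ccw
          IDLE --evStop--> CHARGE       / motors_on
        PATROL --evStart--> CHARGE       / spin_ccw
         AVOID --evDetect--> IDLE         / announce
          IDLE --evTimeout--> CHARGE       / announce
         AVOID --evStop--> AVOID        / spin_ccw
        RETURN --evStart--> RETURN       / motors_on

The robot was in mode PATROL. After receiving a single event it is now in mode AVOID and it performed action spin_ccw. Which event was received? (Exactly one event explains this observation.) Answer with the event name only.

evError

try evStart: (PATROL, evStart) → (CHARGE, spin_ccw)
try evDetect: (PATROL, evDetect) → (AVOID, motors_on)
try evError: (PATROL, evError) → (AVOID, spin_ccw)  ← matches
try evContact: (PATROL, evContact) → (PATROL, motors_on)
try evTimeout: (PATROL, evTimeout) → (CHARGE, lamp_flash)
try evStop: (PATROL, evStop) → (PATROL, lamp_flash)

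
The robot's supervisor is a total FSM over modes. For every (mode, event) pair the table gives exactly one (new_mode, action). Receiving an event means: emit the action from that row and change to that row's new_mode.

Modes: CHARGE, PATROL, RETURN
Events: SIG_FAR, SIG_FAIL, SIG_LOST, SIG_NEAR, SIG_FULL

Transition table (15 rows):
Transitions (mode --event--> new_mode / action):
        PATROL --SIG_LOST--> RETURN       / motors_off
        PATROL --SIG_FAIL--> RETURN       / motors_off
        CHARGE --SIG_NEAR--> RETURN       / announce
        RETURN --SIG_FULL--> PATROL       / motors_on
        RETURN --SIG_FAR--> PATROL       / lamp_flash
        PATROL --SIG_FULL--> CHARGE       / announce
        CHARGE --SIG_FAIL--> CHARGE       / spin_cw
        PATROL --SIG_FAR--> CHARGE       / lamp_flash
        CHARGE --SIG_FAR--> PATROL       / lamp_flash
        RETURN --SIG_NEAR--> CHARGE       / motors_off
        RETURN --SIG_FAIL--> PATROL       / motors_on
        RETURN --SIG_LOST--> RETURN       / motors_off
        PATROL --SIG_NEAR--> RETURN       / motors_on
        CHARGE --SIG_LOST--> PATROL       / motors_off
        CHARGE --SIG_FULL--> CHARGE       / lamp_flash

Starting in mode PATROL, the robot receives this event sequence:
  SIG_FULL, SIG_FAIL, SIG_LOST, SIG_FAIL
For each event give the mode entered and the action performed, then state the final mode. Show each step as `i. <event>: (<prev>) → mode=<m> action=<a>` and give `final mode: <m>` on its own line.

1. SIG_FULL: (PATROL) → mode=CHARGE action=announce
2. SIG_FAIL: (CHARGE) → mode=CHARGE action=spin_cw
3. SIG_LOST: (CHARGE) → mode=PATROL action=motors_off
4. SIG_FAIL: (PATROL) → mode=RETURN action=motors_off

final mode: RETURN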